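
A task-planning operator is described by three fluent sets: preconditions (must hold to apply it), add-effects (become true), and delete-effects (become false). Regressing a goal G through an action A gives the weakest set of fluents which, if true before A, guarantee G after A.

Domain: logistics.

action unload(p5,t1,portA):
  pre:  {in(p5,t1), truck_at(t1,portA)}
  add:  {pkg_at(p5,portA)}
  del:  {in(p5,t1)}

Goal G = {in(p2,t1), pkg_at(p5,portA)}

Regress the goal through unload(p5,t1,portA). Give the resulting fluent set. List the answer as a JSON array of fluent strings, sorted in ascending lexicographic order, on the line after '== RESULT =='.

Regress:
  G ∩ del = {}  (empty — regression defined)
  G \ add = {in(p2,t1), pkg_at(p5,portA)} \ {pkg_at(p5,portA)} = {in(p2,t1)}
  ∪ pre   = {in(p2,t1)} ∪ {in(p5,t1), truck_at(t1,portA)}
          = {in(p2,t1), in(p5,t1), truck_at(t1,portA)}

== RESULT ==
["in(p2,t1)", "in(p5,t1)", "truck_at(t1,portA)"]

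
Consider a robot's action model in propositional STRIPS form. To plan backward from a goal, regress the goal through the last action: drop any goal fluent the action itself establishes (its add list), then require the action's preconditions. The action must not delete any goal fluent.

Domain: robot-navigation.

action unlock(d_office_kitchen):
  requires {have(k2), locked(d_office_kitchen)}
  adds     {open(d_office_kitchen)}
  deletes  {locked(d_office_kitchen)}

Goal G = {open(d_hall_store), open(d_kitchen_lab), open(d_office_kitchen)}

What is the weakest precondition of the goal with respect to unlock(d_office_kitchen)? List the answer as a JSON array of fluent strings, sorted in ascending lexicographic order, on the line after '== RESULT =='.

Regress:
  G ∩ del = {}  (empty — regression defined)
  G \ add = {open(d_hall_store), open(d_kitchen_lab), open(d_office_kitchen)} \ {open(d_office_kitchen)} = {open(d_hall_store), open(d_kitchen_lab)}
  ∪ pre   = {open(d_hall_store), open(d_kitchen_lab)} ∪ {have(k2), locked(d_office_kitchen)}
          = {have(k2), locked(d_office_kitchen), open(d_hall_store), open(d_kitchen_lab)}

== RESULT ==
["have(k2)", "locked(d_office_kitchen)", "open(d_hall_store)", "open(d_kitchen_lab)"]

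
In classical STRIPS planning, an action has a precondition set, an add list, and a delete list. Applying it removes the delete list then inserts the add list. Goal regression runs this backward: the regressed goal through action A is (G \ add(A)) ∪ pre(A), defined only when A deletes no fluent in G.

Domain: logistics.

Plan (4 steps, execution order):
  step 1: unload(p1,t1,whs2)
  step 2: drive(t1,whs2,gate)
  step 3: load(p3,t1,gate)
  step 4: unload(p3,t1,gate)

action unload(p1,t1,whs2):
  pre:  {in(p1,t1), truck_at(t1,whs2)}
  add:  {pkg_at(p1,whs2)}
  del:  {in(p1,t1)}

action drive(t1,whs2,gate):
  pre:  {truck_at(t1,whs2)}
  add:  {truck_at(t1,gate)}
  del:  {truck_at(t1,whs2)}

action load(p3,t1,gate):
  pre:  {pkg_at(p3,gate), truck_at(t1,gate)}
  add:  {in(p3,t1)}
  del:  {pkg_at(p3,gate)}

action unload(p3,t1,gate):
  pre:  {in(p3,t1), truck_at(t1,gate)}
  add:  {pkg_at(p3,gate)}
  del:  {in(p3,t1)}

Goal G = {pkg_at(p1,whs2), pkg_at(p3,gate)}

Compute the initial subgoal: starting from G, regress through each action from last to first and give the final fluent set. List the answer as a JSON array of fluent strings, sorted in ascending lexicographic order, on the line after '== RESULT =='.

Regress step by step:
  through step 4 (unload(p3,t1,gate)): drop {pkg_at(p3,gate)}, keep {pkg_at(p1,whs2)}, require {in(p3,t1), truck_at(t1,gate)}
    → {in(p3,t1), pkg_at(p1,whs2), truck_at(t1,gate)}
  through step 3 (load(p3,t1,gate)): drop {in(p3,t1)}, keep {pkg_at(p1,whs2), truck_at(t1,gate)}, require {pkg_at(p3,gate), truck_at(t1,gate)}
    → {pkg_at(p1,whs2), pkg_at(p3,gate), truck_at(t1,gate)}
  through step 2 (drive(t1,whs2,gate)): drop {truck_at(t1,gate)}, keep {pkg_at(p1,whs2), pkg_at(p3,gate)}, require {truck_at(t1,whs2)}
    → {pkg_at(p1,whs2), pkg_at(p3,gate), truck_at(t1,whs2)}
  through step 1 (unload(p1,t1,whs2)): drop {pkg_at(p1,whs2)}, keep {pkg_at(p3,gate), truck_at(t1,whs2)}, require {in(p1,t1), truck_at(t1,whs2)}
    → {in(p1,t1), pkg_at(p3,gate), truck_at(t1,whs2)}

== RESULT ==
["in(p1,t1)", "pkg_at(p3,gate)", "truck_at(t1,whs2)"]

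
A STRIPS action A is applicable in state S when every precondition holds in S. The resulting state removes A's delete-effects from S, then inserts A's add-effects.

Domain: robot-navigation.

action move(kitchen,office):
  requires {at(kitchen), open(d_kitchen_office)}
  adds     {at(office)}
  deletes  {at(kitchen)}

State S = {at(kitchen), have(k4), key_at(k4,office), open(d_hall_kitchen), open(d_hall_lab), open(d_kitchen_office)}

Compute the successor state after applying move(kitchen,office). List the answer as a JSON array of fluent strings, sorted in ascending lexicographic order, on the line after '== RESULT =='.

Progress:
  pre ⊆ S: {at(kitchen), open(d_kitchen_office)} ⊆ S  — applicable
  S \ del = {have(k4), key_at(k4,office), open(d_hall_kitchen), open(d_hall_lab), open(d_kitchen_office)}
  ∪ add   = {at(office), have(k4), key_at(k4,office), open(d_hall_kitchen), open(d_hall_lab), open(d_kitchen_office)}

== RESULT ==
["at(office)", "have(k4)", "key_at(k4,office)", "open(d_hall_kitchen)", "open(d_hall_lab)", "open(d_kitchen_office)"]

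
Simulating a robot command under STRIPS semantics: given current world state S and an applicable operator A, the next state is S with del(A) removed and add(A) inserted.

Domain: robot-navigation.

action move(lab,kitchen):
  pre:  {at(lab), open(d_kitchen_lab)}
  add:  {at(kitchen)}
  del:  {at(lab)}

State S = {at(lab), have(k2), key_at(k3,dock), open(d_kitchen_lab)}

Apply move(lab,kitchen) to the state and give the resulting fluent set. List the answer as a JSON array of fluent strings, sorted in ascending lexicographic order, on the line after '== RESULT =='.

Progress:
  pre ⊆ S: {at(lab), open(d_kitchen_lab)} ⊆ S  — applicable
  S \ del = {have(k2), key_at(k3,dock), open(d_kitchen_lab)}
  ∪ add   = {at(kitchen), have(k2), key_at(k3,dock), open(d_kitchen_lab)}

== RESULT ==
["at(kitchen)", "have(k2)", "key_at(k3,dock)", "open(d_kitchen_lab)"]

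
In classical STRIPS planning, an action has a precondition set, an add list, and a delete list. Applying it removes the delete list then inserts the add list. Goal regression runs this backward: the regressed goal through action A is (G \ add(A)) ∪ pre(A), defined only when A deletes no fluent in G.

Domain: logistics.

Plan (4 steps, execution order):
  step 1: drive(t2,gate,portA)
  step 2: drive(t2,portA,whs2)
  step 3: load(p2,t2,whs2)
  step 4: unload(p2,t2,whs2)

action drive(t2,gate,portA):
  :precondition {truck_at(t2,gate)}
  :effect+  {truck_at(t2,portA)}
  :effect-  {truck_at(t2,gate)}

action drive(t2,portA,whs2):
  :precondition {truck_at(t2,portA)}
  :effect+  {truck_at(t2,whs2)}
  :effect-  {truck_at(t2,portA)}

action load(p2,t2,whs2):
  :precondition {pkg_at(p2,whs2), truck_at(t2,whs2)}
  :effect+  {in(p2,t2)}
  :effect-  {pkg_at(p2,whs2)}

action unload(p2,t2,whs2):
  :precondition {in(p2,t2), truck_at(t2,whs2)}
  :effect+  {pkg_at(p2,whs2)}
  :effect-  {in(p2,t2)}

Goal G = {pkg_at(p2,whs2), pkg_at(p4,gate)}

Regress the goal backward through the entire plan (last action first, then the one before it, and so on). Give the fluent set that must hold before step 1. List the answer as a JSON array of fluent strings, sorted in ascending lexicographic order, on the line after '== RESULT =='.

Regress step by step:
  through step 4 (unload(p2,t2,whs2)): drop {pkg_at(p2,whs2)}, keep {pkg_at(p4,gate)}, require {in(p2,t2), truck_at(t2,whs2)}
    → {in(p2,t2), pkg_at(p4,gate), truck_at(t2,whs2)}
  through step 3 (load(p2,t2,whs2)): drop {in(p2,t2)}, keep {pkg_at(p4,gate), truck_at(t2,whs2)}, require {pkg_at(p2,whs2), truck_at(t2,whs2)}
    → {pkg_at(p2,whs2), pkg_at(p4,gate), truck_at(t2,whs2)}
  through step 2 (drive(t2,portA,whs2)): drop {truck_at(t2,whs2)}, keep {pkg_at(p2,whs2), pkg_at(p4,gate)}, require {truck_at(t2,portA)}
    → {pkg_at(p2,whs2), pkg_at(p4,gate), truck_at(t2,portA)}
  through step 1 (drive(t2,gate,portA)): drop {truck_at(t2,portA)}, keep {pkg_at(p2,whs2), pkg_at(p4,gate)}, require {truck_at(t2,gate)}
    → {pkg_at(p2,whs2), pkg_at(p4,gate), truck_at(t2,gate)}

== RESULT ==
["pkg_at(p2,whs2)", "pkg_at(p4,gate)", "truck_at(t2,gate)"]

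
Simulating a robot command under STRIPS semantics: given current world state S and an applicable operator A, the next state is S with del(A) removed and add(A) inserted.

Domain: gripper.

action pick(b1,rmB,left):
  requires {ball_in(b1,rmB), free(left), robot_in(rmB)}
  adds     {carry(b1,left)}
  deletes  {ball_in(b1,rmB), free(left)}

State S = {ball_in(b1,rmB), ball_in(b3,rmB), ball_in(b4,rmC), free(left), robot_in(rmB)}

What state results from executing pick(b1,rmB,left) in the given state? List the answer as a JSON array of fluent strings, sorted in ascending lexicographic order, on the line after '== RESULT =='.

Compute (S \ del) ∪ add:
  pre ⊆ S: {ball_in(b1,rmB), free(left), robot_in(rmB)} ⊆ S  — applicable
  S \ del = {ball_in(b3,rmB), ball_in(b4,rmC), robot_in(rmB)}
  ∪ add   = {ball_in(b3,rmB), ball_in(b4,rmC), carry(b1,left), robot_in(rmB)}

== RESULT ==
["ball_in(b3,rmB)", "ball_in(b4,rmC)", "carry(b1,left)", "robot_in(rmB)"]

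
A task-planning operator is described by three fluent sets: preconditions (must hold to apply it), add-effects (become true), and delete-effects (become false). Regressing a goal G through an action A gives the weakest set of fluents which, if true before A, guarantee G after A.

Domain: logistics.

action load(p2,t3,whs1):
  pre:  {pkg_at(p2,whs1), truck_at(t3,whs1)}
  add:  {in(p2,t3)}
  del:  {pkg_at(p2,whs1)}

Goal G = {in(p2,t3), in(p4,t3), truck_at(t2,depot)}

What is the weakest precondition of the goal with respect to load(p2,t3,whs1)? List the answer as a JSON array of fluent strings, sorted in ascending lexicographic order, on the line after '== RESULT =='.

Compute (G \ add) ∪ pre:
  G ∩ del = {}  (empty — regression defined)
  G \ add = {in(p2,t3), in(p4,t3), truck_at(t2,depot)} \ {in(p2,t3)} = {in(p4,t3), truck_at(t2,depot)}
  ∪ pre   = {in(p4,t3), truck_at(t2,depot)} ∪ {pkg_at(p2,whs1), truck_at(t3,whs1)}
          = {in(p4,t3), pkg_at(p2,whs1), truck_at(t2,depot), truck_at(t3,whs1)}

== RESULT ==
["in(p4,t3)", "pkg_at(p2,whs1)", "truck_at(t2,depot)", "truck_at(t3,whs1)"]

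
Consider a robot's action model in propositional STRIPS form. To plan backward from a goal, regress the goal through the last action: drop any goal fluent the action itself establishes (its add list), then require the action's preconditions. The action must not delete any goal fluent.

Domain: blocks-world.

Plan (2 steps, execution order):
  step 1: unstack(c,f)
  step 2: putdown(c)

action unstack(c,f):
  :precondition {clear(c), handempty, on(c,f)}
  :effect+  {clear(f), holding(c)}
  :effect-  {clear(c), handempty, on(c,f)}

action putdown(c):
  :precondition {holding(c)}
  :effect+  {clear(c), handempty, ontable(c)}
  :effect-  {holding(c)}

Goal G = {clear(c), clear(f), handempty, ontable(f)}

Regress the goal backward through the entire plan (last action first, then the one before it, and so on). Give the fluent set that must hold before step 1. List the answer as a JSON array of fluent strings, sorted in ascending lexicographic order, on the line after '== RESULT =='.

Regress step by step:
  through step 2 (putdown(c)): drop {clear(c), handempty}, keep {clear(f), ontable(f)}, require {holding(c)}
    → {clear(f), holding(c), ontable(f)}
  through step 1 (unstack(c,f)): drop {clear(f), holding(c)}, keep {ontable(f)}, require {clear(c), handempty, on(c,f)}
    → {clear(c), handempty, on(c,f), ontable(f)}

== RESULT ==
["clear(c)", "handempty", "on(c,f)", "ontable(f)"]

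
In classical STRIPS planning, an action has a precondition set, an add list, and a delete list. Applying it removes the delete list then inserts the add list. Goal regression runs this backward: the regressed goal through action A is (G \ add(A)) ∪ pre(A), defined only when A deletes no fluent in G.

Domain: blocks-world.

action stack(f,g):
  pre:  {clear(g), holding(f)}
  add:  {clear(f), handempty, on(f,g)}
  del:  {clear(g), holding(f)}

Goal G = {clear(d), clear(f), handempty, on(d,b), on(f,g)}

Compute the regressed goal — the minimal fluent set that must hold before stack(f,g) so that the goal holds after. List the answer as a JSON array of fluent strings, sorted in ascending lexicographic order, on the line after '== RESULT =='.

Compute (G \ add) ∪ pre:
  G ∩ del = {}  (empty — regression defined)
  G \ add = {clear(d), clear(f), handempty, on(d,b), on(f,g)} \ {clear(f), handempty, on(f,g)} = {clear(d), on(d,b)}
  ∪ pre   = {clear(d), on(d,b)} ∪ {clear(g), holding(f)}
          = {clear(d), clear(g), holding(f), on(d,b)}

== RESULT ==
["clear(d)", "clear(g)", "holding(f)", "on(d,b)"]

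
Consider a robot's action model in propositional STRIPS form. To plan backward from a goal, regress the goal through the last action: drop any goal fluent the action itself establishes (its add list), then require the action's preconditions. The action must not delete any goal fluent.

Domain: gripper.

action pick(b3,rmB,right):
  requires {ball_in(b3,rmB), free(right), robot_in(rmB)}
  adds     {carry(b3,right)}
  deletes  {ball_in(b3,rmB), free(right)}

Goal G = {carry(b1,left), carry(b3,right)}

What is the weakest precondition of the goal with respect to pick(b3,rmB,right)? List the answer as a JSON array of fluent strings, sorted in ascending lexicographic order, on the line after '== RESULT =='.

Regress:
  G ∩ del = {}  (empty — regression defined)
  G \ add = {carry(b1,left), carry(b3,right)} \ {carry(b3,right)} = {carry(b1,left)}
  ∪ pre   = {carry(b1,left)} ∪ {ball_in(b3,rmB), free(right), robot_in(rmB)}
          = {ball_in(b3,rmB), carry(b1,left), free(right), robot_in(rmB)}

== RESULT ==
["ball_in(b3,rmB)", "carry(b1,left)", "free(right)", "robot_in(rmB)"]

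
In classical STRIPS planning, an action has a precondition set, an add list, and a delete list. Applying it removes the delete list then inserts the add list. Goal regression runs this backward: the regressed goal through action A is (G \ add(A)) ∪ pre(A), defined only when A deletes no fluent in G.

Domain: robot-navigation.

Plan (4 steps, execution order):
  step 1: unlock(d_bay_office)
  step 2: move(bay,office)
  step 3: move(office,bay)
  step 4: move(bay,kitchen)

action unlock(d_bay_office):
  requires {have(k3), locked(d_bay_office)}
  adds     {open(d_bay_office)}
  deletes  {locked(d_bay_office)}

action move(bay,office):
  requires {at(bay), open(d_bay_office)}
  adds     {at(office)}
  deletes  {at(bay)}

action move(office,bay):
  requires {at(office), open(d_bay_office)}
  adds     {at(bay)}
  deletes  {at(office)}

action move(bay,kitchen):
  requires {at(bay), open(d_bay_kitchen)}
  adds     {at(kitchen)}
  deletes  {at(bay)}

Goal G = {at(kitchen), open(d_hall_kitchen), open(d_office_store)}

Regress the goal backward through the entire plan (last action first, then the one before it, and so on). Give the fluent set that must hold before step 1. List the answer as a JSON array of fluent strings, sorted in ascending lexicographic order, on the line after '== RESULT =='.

Work backward from the goal:
  through step 4 (move(bay,kitchen)): drop {at(kitchen)}, keep {open(d_hall_kitchen), open(d_office_store)}, require {at(bay), open(d_bay_kitchen)}
    → {at(bay), open(d_bay_kitchen), open(d_hall_kitchen), open(d_office_store)}
  through step 3 (move(office,bay)): drop {at(bay)}, keep {open(d_bay_kitchen), open(d_hall_kitchen), open(d_office_store)}, require {at(office), open(d_bay_office)}
    → {at(office), open(d_bay_kitchen), open(d_bay_office), open(d_hall_kitchen), open(d_office_store)}
  through step 2 (move(bay,office)): drop {at(office)}, keep {open(d_bay_kitchen), open(d_bay_office), open(d_hall_kitchen), open(d_office_store)}, require {at(bay), open(d_bay_office)}
    → {at(bay), open(d_bay_kitchen), open(d_bay_office), open(d_hall_kitchen), open(d_office_store)}
  through step 1 (unlock(d_bay_office)): drop {open(d_bay_office)}, keep {at(bay), open(d_bay_kitchen), open(d_hall_kitchen), open(d_office_store)}, require {have(k3), locked(d_bay_office)}
    → {at(bay), have(k3), locked(d_bay_office), open(d_bay_kitchen), open(d_hall_kitchen), open(d_office_store)}

== RESULT ==
["at(bay)", "have(k3)", "locked(d_bay_office)", "open(d_bay_kitchen)", "open(d_hall_kitchen)", "open(d_office_store)"]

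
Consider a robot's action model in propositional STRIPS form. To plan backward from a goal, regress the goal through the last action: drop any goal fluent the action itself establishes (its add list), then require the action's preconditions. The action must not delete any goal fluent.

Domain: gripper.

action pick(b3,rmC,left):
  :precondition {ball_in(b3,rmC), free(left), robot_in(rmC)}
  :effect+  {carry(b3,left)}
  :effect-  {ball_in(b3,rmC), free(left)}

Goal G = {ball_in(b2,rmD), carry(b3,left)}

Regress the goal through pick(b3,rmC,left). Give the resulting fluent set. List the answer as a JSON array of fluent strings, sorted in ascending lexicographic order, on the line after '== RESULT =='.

Regress:
  G ∩ del = {}  (empty — regression defined)
  G \ add = {ball_in(b2,rmD), carry(b3,left)} \ {carry(b3,left)} = {ball_in(b2,rmD)}
  ∪ pre   = {ball_in(b2,rmD)} ∪ {ball_in(b3,rmC), free(left), robot_in(rmC)}
          = {ball_in(b2,rmD), ball_in(b3,rmC), free(left), robot_in(rmC)}

== RESULT ==
["ball_in(b2,rmD)", "ball_in(b3,rmC)", "free(left)", "robot_in(rmC)"]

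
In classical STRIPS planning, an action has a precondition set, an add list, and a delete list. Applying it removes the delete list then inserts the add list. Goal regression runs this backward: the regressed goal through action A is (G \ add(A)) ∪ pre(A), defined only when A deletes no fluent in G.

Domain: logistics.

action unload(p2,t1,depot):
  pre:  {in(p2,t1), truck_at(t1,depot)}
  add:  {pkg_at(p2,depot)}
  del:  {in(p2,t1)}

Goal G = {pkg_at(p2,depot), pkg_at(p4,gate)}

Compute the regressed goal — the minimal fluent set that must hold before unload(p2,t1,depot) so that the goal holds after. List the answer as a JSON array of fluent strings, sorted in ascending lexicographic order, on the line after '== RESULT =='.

Compute (G \ add) ∪ pre:
  G ∩ del = {}  (empty — regression defined)
  G \ add = {pkg_at(p2,depot), pkg_at(p4,gate)} \ {pkg_at(p2,depot)} = {pkg_at(p4,gate)}
  ∪ pre   = {pkg_at(p4,gate)} ∪ {in(p2,t1), truck_at(t1,depot)}
          = {in(p2,t1), pkg_at(p4,gate), truck_at(t1,depot)}

== RESULT ==
["in(p2,t1)", "pkg_at(p4,gate)", "truck_at(t1,depot)"]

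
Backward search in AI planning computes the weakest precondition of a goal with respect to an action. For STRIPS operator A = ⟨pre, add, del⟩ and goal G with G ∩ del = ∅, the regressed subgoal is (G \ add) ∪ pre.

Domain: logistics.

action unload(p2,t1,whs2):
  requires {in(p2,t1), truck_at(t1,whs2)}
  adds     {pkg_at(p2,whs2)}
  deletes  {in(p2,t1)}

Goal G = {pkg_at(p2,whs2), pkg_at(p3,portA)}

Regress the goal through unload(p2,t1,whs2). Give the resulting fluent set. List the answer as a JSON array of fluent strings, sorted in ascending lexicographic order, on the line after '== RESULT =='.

Compute (G \ add) ∪ pre:
  G ∩ del = {}  (empty — regression defined)
  G \ add = {pkg_at(p2,whs2), pkg_at(p3,portA)} \ {pkg_at(p2,whs2)} = {pkg_at(p3,portA)}
  ∪ pre   = {pkg_at(p3,portA)} ∪ {in(p2,t1), truck_at(t1,whs2)}
          = {in(p2,t1), pkg_at(p3,portA), truck_at(t1,whs2)}

== RESULT ==
["in(p2,t1)", "pkg_at(p3,portA)", "truck_at(t1,whs2)"]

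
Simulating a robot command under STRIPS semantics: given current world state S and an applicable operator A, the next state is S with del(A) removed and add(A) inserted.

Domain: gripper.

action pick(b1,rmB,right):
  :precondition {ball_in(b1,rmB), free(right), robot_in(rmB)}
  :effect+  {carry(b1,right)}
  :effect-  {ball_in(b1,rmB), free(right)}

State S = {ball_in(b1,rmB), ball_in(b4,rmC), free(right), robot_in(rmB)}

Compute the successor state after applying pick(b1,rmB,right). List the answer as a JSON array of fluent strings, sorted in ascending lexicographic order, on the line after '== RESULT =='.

Progress:
  pre ⊆ S: {ball_in(b1,rmB), free(right), robot_in(rmB)} ⊆ S  — applicable
  S \ del = {ball_in(b4,rmC), robot_in(rmB)}
  ∪ add   = {ball_in(b4,rmC), carry(b1,right), robot_in(rmB)}

== RESULT ==
["ball_in(b4,rmC)", "carry(b1,right)", "robot_in(rmB)"]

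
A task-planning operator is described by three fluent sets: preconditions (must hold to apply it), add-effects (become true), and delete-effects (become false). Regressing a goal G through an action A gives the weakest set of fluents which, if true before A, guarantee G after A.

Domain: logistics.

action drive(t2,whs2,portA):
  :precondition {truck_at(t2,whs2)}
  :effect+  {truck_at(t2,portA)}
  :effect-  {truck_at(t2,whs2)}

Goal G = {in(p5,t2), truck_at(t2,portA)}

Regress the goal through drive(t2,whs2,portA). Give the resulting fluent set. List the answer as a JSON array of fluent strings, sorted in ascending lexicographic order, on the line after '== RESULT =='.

Compute (G \ add) ∪ pre:
  G ∩ del = {}  (empty — regression defined)
  G \ add = {in(p5,t2), truck_at(t2,portA)} \ {truck_at(t2,portA)} = {in(p5,t2)}
  ∪ pre   = {in(p5,t2)} ∪ {truck_at(t2,whs2)}
          = {in(p5,t2), truck_at(t2,whs2)}

== RESULT ==
["in(p5,t2)", "truck_at(t2,whs2)"]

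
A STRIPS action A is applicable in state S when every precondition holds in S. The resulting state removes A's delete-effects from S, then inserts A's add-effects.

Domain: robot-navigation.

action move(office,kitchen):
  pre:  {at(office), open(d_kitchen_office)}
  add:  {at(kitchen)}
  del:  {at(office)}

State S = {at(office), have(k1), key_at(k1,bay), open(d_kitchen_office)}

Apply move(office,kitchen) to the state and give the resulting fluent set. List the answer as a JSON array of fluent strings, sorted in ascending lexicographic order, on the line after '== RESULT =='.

Progress:
  pre ⊆ S: {at(office), open(d_kitchen_office)} ⊆ S  — applicable
  S \ del = {have(k1), key_at(k1,bay), open(d_kitchen_office)}
  ∪ add   = {at(kitchen), have(k1), key_at(k1,bay), open(d_kitchen_office)}

== RESULT ==
["at(kitchen)", "have(k1)", "key_at(k1,bay)", "open(d_kitchen_office)"]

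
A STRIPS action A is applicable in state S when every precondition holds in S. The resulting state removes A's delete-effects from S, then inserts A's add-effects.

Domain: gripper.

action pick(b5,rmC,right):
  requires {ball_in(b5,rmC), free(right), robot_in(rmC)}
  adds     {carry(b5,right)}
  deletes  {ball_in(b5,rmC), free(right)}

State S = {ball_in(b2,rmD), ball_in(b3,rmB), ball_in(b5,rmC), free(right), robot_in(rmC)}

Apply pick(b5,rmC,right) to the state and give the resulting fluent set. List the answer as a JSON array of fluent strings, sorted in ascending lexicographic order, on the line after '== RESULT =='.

Progress:
  pre ⊆ S: {ball_in(b5,rmC), free(right), robot_in(rmC)} ⊆ S  — applicable
  S \ del = {ball_in(b2,rmD), ball_in(b3,rmB), robot_in(rmC)}
  ∪ add   = {ball_in(b2,rmD), ball_in(b3,rmB), carry(b5,right), robot_in(rmC)}

== RESULT ==
["ball_in(b2,rmD)", "ball_in(b3,rmB)", "carry(b5,right)", "robot_in(rmC)"]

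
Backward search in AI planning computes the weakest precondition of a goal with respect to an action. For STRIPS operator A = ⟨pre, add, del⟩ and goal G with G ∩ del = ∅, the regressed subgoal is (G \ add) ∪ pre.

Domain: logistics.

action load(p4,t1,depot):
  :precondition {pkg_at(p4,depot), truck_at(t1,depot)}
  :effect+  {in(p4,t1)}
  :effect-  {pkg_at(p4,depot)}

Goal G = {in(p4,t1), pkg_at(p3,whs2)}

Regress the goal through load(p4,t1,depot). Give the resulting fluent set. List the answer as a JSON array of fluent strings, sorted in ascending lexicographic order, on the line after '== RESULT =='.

Regress:
  G ∩ del = {}  (empty — regression defined)
  G \ add = {in(p4,t1), pkg_at(p3,whs2)} \ {in(p4,t1)} = {pkg_at(p3,whs2)}
  ∪ pre   = {pkg_at(p3,whs2)} ∪ {pkg_at(p4,depot), truck_at(t1,depot)}
          = {pkg_at(p3,whs2), pkg_at(p4,depot), truck_at(t1,depot)}

== RESULT ==
["pkg_at(p3,whs2)", "pkg_at(p4,depot)", "truck_at(t1,depot)"]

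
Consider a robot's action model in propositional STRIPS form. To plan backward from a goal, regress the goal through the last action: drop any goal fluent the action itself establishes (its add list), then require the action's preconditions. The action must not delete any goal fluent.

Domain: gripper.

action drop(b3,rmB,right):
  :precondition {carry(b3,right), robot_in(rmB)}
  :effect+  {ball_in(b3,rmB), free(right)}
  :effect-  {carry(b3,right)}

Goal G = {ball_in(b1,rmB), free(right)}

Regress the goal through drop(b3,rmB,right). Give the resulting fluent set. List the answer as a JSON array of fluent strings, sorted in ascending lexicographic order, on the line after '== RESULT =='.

Regress:
  G ∩ del = {}  (empty — regression defined)
  G \ add = {ball_in(b1,rmB), free(right)} \ {ball_in(b3,rmB), free(right)} = {ball_in(b1,rmB)}
  ∪ pre   = {ball_in(b1,rmB)} ∪ {carry(b3,right), robot_in(rmB)}
          = {ball_in(b1,rmB), carry(b3,right), robot_in(rmB)}

== RESULT ==
["ball_in(b1,rmB)", "carry(b3,right)", "robot_in(rmB)"]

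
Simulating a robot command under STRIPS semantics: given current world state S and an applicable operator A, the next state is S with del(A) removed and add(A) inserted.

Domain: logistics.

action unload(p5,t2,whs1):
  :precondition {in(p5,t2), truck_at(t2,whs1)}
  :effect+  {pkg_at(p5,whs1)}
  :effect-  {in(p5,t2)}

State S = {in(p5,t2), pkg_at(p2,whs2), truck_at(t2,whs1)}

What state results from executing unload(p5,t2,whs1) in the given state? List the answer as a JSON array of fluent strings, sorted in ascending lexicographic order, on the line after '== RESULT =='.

Progress:
  pre ⊆ S: {in(p5,t2), truck_at(t2,whs1)} ⊆ S  — applicable
  S \ del = {pkg_at(p2,whs2), truck_at(t2,whs1)}
  ∪ add   = {pkg_at(p2,whs2), pkg_at(p5,whs1), truck_at(t2,whs1)}

== RESULT ==
["pkg_at(p2,whs2)", "pkg_at(p5,whs1)", "truck_at(t2,whs1)"]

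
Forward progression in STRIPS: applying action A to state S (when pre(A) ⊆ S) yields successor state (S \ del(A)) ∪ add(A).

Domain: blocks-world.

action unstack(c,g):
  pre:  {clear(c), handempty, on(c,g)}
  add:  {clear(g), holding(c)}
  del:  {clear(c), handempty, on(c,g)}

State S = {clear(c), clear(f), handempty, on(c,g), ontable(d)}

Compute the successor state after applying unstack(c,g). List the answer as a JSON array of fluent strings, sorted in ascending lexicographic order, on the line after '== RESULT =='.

Compute (S \ del) ∪ add:
  pre ⊆ S: {clear(c), handempty, on(c,g)} ⊆ S  — applicable
  S \ del = {clear(f), ontable(d)}
  ∪ add   = {clear(f), clear(g), holding(c), ontable(d)}

== RESULT ==
["clear(f)", "clear(g)", "holding(c)", "ontable(d)"]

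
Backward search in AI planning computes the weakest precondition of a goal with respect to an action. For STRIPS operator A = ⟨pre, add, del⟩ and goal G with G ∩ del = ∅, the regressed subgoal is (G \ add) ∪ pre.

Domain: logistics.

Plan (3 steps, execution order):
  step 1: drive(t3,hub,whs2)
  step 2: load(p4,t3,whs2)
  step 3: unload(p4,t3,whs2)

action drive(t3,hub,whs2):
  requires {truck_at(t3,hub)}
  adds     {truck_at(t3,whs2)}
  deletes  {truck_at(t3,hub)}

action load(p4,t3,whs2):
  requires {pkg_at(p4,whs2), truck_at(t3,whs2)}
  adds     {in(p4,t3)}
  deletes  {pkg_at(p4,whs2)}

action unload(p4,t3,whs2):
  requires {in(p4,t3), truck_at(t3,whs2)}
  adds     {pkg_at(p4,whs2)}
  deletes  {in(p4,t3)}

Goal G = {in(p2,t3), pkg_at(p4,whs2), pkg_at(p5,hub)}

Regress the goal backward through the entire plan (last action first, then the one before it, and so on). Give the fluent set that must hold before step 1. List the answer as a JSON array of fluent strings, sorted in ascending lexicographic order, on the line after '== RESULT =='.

Work backward from the goal:
  through step 3 (unload(p4,t3,whs2)): drop {pkg_at(p4,whs2)}, keep {in(p2,t3), pkg_at(p5,hub)}, require {in(p4,t3), truck_at(t3,whs2)}
    → {in(p2,t3), in(p4,t3), pkg_at(p5,hub), truck_at(t3,whs2)}
  through step 2 (load(p4,t3,whs2)): drop {in(p4,t3)}, keep {in(p2,t3), pkg_at(p5,hub), truck_at(t3,whs2)}, require {pkg_at(p4,whs2), truck_at(t3,whs2)}
    → {in(p2,t3), pkg_at(p4,whs2), pkg_at(p5,hub), truck_at(t3,whs2)}
  through step 1 (drive(t3,hub,whs2)): drop {truck_at(t3,whs2)}, keep {in(p2,t3), pkg_at(p4,whs2), pkg_at(p5,hub)}, require {truck_at(t3,hub)}
    → {in(p2,t3), pkg_at(p4,whs2), pkg_at(p5,hub), truck_at(t3,hub)}

== RESULT ==
["in(p2,t3)", "pkg_at(p4,whs2)", "pkg_at(p5,hub)", "truck_at(t3,hub)"]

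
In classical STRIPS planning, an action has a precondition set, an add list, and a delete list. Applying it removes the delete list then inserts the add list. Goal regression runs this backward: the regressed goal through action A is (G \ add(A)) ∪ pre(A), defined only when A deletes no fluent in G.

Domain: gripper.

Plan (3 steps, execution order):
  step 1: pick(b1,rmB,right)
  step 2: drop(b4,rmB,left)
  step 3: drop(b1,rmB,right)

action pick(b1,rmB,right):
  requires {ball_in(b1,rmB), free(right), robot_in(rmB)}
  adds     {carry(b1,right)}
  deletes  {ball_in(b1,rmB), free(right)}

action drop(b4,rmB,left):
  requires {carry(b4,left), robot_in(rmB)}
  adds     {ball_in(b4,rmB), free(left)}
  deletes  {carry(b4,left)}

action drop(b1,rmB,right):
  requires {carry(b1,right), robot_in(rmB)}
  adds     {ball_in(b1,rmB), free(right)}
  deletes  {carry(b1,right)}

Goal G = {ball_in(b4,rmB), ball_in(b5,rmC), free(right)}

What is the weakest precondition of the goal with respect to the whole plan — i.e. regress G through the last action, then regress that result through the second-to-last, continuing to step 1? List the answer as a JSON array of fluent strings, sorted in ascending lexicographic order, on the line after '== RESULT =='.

Work backward from the goal:
  through step 3 (drop(b1,rmB,right)): drop {free(right)}, keep {ball_in(b4,rmB), ball_in(b5,rmC)}, require {carry(b1,right), robot_in(rmB)}
    → {ball_in(b4,rmB), ball_in(b5,rmC), carry(b1,right), robot_in(rmB)}
  through step 2 (drop(b4,rmB,left)): drop {ball_in(b4,rmB)}, keep {ball_in(b5,rmC), carry(b1,right), robot_in(rmB)}, require {carry(b4,left), robot_in(rmB)}
    → {ball_in(b5,rmC), carry(b1,right), carry(b4,left), robot_in(rmB)}
  through step 1 (pick(b1,rmB,right)): drop {carry(b1,right)}, keep {ball_in(b5,rmC), carry(b4,left), robot_in(rmB)}, require {ball_in(b1,rmB), free(right), robot_in(rmB)}
    → {ball_in(b1,rmB), ball_in(b5,rmC), carry(b4,left), free(right), robot_in(rmB)}

== RESULT ==
["ball_in(b1,rmB)", "ball_in(b5,rmC)", "carry(b4,left)", "free(right)", "robot_in(rmB)"]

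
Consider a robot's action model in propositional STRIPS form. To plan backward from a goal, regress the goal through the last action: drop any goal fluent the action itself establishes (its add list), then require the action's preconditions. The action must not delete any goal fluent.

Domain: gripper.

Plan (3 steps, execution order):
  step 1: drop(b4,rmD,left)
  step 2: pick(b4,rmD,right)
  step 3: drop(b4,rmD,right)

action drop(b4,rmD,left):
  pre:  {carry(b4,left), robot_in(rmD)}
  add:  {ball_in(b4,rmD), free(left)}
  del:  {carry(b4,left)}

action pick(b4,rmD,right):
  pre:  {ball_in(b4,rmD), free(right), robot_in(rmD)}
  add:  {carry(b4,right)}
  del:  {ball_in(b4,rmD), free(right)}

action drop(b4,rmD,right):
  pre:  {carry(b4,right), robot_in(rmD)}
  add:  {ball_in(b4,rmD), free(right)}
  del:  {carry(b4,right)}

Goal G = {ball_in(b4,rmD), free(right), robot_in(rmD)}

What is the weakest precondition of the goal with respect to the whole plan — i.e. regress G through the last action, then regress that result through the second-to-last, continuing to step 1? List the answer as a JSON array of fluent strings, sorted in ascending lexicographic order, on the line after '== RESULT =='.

Regress step by step:
  through step 3 (drop(b4,rmD,right)): drop {ball_in(b4,rmD), free(right)}, keep {robot_in(rmD)}, require {carry(b4,right), robot_in(rmD)}
    → {carry(b4,right), robot_in(rmD)}
  through step 2 (pick(b4,rmD,right)): drop {carry(b4,right)}, keep {robot_in(rmD)}, require {ball_in(b4,rmD), free(right), robot_in(rmD)}
    → {ball_in(b4,rmD), free(right), robot_in(rmD)}
  through step 1 (drop(b4,rmD,left)): drop {ball_in(b4,rmD)}, keep {free(right), robot_in(rmD)}, require {carry(b4,left), robot_in(rmD)}
    → {carry(b4,left), free(right), robot_in(rmD)}

== RESULT ==
["carry(b4,left)", "free(right)", "robot_in(rmD)"]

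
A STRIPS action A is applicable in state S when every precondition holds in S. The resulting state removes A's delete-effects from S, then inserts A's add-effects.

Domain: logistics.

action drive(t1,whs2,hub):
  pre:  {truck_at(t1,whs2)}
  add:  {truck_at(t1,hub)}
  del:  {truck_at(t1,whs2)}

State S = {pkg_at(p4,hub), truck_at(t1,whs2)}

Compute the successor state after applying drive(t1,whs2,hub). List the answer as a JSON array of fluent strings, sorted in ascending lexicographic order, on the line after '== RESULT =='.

Compute (S \ del) ∪ add:
  pre ⊆ S: {truck_at(t1,whs2)} ⊆ S  — applicable
  S \ del = {pkg_at(p4,hub)}
  ∪ add   = {pkg_at(p4,hub), truck_at(t1,hub)}

== RESULT ==
["pkg_at(p4,hub)", "truck_at(t1,hub)"]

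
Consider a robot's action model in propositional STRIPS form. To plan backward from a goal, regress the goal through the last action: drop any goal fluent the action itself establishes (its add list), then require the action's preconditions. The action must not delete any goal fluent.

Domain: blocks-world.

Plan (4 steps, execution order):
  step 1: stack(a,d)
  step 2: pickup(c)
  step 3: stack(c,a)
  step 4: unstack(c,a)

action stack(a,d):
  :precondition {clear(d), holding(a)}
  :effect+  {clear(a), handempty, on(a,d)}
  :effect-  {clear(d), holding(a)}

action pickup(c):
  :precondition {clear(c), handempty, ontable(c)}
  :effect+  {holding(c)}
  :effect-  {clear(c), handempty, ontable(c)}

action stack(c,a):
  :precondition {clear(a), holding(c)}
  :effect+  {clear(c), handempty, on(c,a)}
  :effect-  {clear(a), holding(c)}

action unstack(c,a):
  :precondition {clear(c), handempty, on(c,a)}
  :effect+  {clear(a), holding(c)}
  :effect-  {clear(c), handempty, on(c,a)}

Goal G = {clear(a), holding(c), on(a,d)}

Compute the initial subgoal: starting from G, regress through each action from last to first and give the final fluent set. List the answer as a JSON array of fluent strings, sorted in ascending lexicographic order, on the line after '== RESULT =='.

Work backward from the goal:
  through step 4 (unstack(c,a)): drop {clear(a), holding(c)}, keep {on(a,d)}, require {clear(c), handempty, on(c,a)}
    → {clear(c), handempty, on(a,d), on(c,a)}
  through step 3 (stack(c,a)): drop {clear(c), handempty, on(c,a)}, keep {on(a,d)}, require {clear(a), holding(c)}
    → {clear(a), holding(c), on(a,d)}
  through step 2 (pickup(c)): drop {holding(c)}, keep {clear(a), on(a,d)}, require {clear(c), handempty, ontable(c)}
    → {clear(a), clear(c), handempty, on(a,d), ontable(c)}
  through step 1 (stack(a,d)): drop {clear(a), handempty, on(a,d)}, keep {clear(c), ontable(c)}, require {clear(d), holding(a)}
    → {clear(c), clear(d), holding(a), ontable(c)}

== RESULT ==
["clear(c)", "clear(d)", "holding(a)", "ontable(c)"]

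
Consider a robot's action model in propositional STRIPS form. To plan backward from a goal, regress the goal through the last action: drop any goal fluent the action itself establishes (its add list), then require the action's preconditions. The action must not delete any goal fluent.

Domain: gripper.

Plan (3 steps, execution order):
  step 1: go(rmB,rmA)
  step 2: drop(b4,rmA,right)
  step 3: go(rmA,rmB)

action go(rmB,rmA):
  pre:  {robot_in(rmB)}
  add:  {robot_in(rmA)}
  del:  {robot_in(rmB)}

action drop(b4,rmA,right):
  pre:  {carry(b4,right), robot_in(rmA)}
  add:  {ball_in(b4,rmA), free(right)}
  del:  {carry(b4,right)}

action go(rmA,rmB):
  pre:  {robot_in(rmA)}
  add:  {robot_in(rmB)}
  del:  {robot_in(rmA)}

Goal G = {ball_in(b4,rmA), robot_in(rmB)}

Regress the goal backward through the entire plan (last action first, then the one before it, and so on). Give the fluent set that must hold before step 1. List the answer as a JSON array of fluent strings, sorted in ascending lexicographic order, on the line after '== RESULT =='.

Regress step by step:
  through step 3 (go(rmA,rmB)): drop {robot_in(rmB)}, keep {ball_in(b4,rmA)}, require {robot_in(rmA)}
    → {ball_in(b4,rmA), robot_in(rmA)}
  through step 2 (drop(b4,rmA,right)): drop {ball_in(b4,rmA)}, keep {robot_in(rmA)}, require {carry(b4,right), robot_in(rmA)}
    → {carry(b4,right), robot_in(rmA)}
  through step 1 (go(rmB,rmA)): drop {robot_in(rmA)}, keep {carry(b4,right)}, require {robot_in(rmB)}
    → {carry(b4,right), robot_in(rmB)}

== RESULT ==
["carry(b4,right)", "robot_in(rmB)"]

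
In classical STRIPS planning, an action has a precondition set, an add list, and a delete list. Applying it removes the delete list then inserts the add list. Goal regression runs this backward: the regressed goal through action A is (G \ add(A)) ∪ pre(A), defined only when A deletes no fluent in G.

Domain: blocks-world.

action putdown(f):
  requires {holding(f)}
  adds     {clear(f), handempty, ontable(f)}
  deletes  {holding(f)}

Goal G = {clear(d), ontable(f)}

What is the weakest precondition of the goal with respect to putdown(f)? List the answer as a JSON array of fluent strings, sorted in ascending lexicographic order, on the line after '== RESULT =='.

Regress:
  G ∩ del = {}  (empty — regression defined)
  G \ add = {clear(d), ontable(f)} \ {clear(f), handempty, ontable(f)} = {clear(d)}
  ∪ pre   = {clear(d)} ∪ {holding(f)}
          = {clear(d), holding(f)}

== RESULT ==
["clear(d)", "holding(f)"]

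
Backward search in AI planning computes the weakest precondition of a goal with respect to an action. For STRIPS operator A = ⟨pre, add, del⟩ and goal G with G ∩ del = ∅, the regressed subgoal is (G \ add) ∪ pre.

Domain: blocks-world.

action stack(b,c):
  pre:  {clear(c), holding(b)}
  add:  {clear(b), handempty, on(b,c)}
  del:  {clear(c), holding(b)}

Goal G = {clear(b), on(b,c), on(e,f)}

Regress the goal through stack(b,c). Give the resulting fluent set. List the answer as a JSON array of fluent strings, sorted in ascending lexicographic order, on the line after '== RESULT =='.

Regress:
  G ∩ del = {}  (empty — regression defined)
  G \ add = {clear(b), on(b,c), on(e,f)} \ {clear(b), handempty, on(b,c)} = {on(e,f)}
  ∪ pre   = {on(e,f)} ∪ {clear(c), holding(b)}
          = {clear(c), holding(b), on(e,f)}

== RESULT ==
["clear(c)", "holding(b)", "on(e,f)"]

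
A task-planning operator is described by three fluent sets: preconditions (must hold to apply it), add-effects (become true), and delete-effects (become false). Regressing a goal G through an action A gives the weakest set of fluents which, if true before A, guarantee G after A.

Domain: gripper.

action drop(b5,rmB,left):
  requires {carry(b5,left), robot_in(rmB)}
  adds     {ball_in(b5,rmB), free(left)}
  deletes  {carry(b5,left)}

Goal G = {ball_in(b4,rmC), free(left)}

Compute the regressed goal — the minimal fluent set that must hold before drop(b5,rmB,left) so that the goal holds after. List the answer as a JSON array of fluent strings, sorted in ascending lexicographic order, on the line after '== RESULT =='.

Compute (G \ add) ∪ pre:
  G ∩ del = {}  (empty — regression defined)
  G \ add = {ball_in(b4,rmC), free(left)} \ {ball_in(b5,rmB), free(left)} = {ball_in(b4,rmC)}
  ∪ pre   = {ball_in(b4,rmC)} ∪ {carry(b5,left), robot_in(rmB)}
          = {ball_in(b4,rmC), carry(b5,left), robot_in(rmB)}

== RESULT ==
["ball_in(b4,rmC)", "carry(b5,left)", "robot_in(rmB)"]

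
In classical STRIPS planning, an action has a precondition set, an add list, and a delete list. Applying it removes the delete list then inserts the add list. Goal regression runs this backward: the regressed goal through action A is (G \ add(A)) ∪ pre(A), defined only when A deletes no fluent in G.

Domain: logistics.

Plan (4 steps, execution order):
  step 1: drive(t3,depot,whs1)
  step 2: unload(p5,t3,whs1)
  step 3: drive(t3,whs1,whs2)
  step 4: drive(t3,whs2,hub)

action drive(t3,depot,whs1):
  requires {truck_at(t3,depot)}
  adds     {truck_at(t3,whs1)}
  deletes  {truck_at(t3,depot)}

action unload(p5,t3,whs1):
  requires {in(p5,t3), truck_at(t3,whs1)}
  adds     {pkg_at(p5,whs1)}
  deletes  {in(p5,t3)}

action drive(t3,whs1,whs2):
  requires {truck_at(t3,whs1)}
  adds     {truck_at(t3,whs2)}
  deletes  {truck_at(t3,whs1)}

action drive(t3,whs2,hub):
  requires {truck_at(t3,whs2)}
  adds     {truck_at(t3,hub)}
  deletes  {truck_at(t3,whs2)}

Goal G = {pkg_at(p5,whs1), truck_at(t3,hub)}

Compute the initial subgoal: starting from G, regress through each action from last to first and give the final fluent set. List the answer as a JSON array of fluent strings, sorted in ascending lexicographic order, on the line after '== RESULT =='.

Work backward from the goal:
  through step 4 (drive(t3,whs2,hub)): drop {truck_at(t3,hub)}, keep {pkg_at(p5,whs1)}, require {truck_at(t3,whs2)}
    → {pkg_at(p5,whs1), truck_at(t3,whs2)}
  through step 3 (drive(t3,whs1,whs2)): drop {truck_at(t3,whs2)}, keep {pkg_at(p5,whs1)}, require {truck_at(t3,whs1)}
    → {pkg_at(p5,whs1), truck_at(t3,whs1)}
  through step 2 (unload(p5,t3,whs1)): drop {pkg_at(p5,whs1)}, keep {truck_at(t3,whs1)}, require {in(p5,t3), truck_at(t3,whs1)}
    → {in(p5,t3), truck_at(t3,whs1)}
  through step 1 (drive(t3,depot,whs1)): drop {truck_at(t3,whs1)}, keep {in(p5,t3)}, require {truck_at(t3,depot)}
    → {in(p5,t3), truck_at(t3,depot)}

== RESULT ==
["in(p5,t3)", "truck_at(t3,depot)"]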